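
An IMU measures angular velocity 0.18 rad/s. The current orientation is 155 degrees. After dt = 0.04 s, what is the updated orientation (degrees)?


delta_theta = w * dt = 0.18 * 0.04 = 0.0072 rad
= 0.4125 deg
theta_new = 155 + 0.4125 = 155.4125 deg


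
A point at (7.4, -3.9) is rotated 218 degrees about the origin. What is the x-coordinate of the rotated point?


x' = x*cos(theta) - y*sin(theta)
cos(218 deg) = -0.788, sin(218 deg) = -0.6157
x' = 7.4 * -0.788 - -3.9 * -0.6157
= -5.8313 - 2.4011
= -8.2324


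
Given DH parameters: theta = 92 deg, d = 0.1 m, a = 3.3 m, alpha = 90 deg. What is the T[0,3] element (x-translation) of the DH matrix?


T[0,3] = a * cos(theta)
= 3.3 * cos(92 deg)
= 3.3 * -0.0349
= -0.1152


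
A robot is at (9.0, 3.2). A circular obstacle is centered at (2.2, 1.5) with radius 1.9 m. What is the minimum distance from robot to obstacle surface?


center_dist = sqrt((9.0-2.2)^2 + (3.2-1.5)^2)
= sqrt(46.24 + 2.89)
= 7.0093
min_dist = center_dist - radius = 7.0093 - 1.9 = 5.1093 m


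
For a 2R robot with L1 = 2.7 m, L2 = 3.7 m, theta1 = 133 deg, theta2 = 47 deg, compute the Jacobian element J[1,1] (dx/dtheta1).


J[1,1] = -L1*sin(t1) - L2*sin(t1+t2)
= -2.7*sin(133) - 3.7*sin(180)
= -1.9747


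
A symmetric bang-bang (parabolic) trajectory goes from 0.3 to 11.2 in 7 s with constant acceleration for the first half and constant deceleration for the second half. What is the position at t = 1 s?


Symmetric rest-to-rest: each phase covers (pf-p0)/2 in time T/2. 0.5*a*(T/2)^2 = (pf-p0)/2 => a = 4*(pf-p0)/T^2
a = 4*(11.2-0.3)/7^2 = 0.8898
t = 1 is in the acceleration phase (t <= T/2).
p = p0 + 0.5*a*t^2 = 0.3 + 0.5*0.8898*1^2
= 0.7449


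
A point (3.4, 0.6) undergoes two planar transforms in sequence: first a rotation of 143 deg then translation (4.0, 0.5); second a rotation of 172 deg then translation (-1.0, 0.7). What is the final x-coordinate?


After transform 1:
x1 = cos(143)*3.4 - sin(143)*0.6 + 4.0 = 0.9236
y1 = sin(143)*3.4 + cos(143)*0.6 + 0.5 = 2.067
After transform 2:
x2 = cos(172)*0.9236 - sin(172)*2.067 + -1.0
= -2.2022


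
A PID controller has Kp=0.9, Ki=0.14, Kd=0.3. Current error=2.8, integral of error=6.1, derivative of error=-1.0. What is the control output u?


u = Kp*e + Ki*int(e) + Kd*de/dt
= 0.9*2.8 + 0.14*6.1 + 0.3*(-1.0)
= 2.52 + 0.854 + -0.3
= 3.074


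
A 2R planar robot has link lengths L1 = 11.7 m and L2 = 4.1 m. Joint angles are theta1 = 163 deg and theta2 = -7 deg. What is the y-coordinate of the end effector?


Convert angles to radians: theta1 = 2.8449, theta2 = -0.1222
y = L1*sin(theta1) + L2*sin(theta1+theta2)
y = 3.4207 + 1.6676
y = 5.0884


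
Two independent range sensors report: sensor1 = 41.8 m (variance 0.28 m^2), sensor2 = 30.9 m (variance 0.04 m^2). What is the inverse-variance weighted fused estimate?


w1 = (1/var1) / (1/var1 + 1/var2)
   = 3.5714 / (3.5714 + 25.0) = 0.125
w2 = 1 - w1 = 0.875
fused = w1*s1 + w2*s2 = 5.225 + 27.0375
= 32.2625 m


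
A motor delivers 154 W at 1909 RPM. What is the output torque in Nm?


omega = 1909 * 2*pi/60 = 199.91 rad/s
tau = P / omega = 154 / 199.91
= 0.7703 Nm


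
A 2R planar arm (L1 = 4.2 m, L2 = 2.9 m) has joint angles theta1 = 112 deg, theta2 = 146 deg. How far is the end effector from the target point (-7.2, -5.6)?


End effector via forward kinematics:
x = L1*cos(t1) + L2*cos(t1+t2) = -2.1763
y = L1*sin(t1) + L2*sin(t1+t2) = 1.0575
Distance to target:
d = sqrt((-7.2 - -2.1763)^2 + (-5.6 - 1.0575)^2)
= sqrt(25.2376 + 44.3229)
= 8.3403 m


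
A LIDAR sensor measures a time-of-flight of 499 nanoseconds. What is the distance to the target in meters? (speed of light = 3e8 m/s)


tof = 499 ns = 4.99e-07 s
dist = c * tof / 2
= 3e8 * 4.99e-07 / 2
= 74.85 m


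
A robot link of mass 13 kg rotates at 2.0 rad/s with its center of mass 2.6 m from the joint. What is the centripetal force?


F = m * omega^2 * r
= 13 * 2.0^2 * 2.6
= 13 * 4.0 * 2.6
= 135.2 N


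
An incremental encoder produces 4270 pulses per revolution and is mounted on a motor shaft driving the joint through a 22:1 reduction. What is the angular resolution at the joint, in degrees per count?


counts per rev = 4270
effective counts at joint = 4270 * 22 = 93940
resolution = 360 / 93940
= 0.0038 deg/count


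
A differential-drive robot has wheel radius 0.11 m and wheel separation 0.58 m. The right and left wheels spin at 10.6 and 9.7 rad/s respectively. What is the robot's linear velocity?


vR = r*wR = 0.11*10.6 = 1.166 m/s
vL = r*wL = 0.11*9.7 = 1.067 m/s
v = (vR+vL)/2 = 1.1165 m/s
omega = (vR-vL)/L = 0.1707 rad/s
linear velocity = 1.1165 m/s


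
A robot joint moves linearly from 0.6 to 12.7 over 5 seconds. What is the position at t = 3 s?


s = t/T = 3/5 = 0.6
p(t) = p0 + (pf-p0)*s
= 0.6 + (12.7 - 0.6) * 0.6
= 7.86


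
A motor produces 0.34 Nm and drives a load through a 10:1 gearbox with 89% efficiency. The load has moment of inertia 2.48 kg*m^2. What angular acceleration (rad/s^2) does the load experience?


tau_out = tau_motor * N * eta
= 0.34 * 10 * 0.89 = 3.026 Nm
alpha = tau_out / I = 3.026 / 2.48
= 1.2202 rad/s^2


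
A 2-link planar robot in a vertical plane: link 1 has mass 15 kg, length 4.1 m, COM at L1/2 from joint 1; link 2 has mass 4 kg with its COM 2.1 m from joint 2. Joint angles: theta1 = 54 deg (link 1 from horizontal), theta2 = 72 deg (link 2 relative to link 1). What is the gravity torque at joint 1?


Horizontal distance from joint 1 to link-1 COM:
  x_c1 = (L1/2)*cos(t1) = 2.05 * 0.5878 = 1.205 m
Horizontal distance from joint 1 to link-2 COM:
  x_c2 = L1*cos(t1) + Lc2*cos(t1+t2)
       = 4.1*0.5878 + 2.1*-0.5878 = 1.1756 m
tau1 = m1*g*x_c1 + m2*g*x_c2
     = 15*9.81*1.205 + 4*9.81*1.1756
     = 177.3098 + 46.1294
     = 223.4392 Nm


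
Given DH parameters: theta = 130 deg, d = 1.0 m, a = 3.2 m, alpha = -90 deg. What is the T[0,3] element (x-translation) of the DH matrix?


T[0,3] = a * cos(theta)
= 3.2 * cos(130 deg)
= 3.2 * -0.6428
= -2.0569


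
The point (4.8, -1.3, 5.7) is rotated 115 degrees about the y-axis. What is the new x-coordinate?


Rotation about y-axis: x' = x*cos(theta) + z*sin(theta)
= 4.8 * -0.4226 + 5.7 * 0.9063
= 3.1374


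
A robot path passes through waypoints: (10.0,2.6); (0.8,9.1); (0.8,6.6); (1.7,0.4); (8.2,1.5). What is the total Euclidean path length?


Segment lengths:
  seg1 = sqrt((-9.2)^2 + (6.5)^2) = 11.2645
  seg2 = sqrt((0.0)^2 + (-2.5)^2) = 2.5
  seg3 = sqrt((0.9)^2 + (-6.2)^2) = 6.265
  seg4 = sqrt((6.5)^2 + (1.1)^2) = 6.5924
Total = 26.6219


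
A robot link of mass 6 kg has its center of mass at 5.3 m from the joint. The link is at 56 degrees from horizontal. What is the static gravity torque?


tau = m*g*L*cos(angle)
= 6 * 9.81 * 5.3 * cos(56 deg)
= 6 * 9.81 * 5.3 * 0.5592
= 174.4447 Nm


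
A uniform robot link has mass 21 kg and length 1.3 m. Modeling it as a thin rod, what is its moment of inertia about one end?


I = (1/3) * m * L^2
= (1/3) * 21 * 1.3^2
= 0.333333 * 21 * 1.69
= 11.83 kg*m^2


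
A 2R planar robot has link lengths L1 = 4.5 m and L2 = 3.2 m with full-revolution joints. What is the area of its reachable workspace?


r_max = L1 + L2 = 7.7 m
r_min = |L1 - L2| = 1.3 m
Area = pi*(r_max^2 - r_min^2)
= pi*(59.29 - 1.69)
= pi * 57.6
= 180.9557 m^2


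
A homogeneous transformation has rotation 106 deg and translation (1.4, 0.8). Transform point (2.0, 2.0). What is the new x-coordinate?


x' = cos(theta)*px - sin(theta)*py + tx
= -0.2756*2.0 - 0.9613*2.0 + 1.4
= -1.0738


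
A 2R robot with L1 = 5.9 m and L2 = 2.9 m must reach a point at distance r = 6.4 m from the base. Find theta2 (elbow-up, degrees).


cos(theta2) = (r^2 - L1^2 - L2^2) / (2*L1*L2)
cos(theta2) = (40.96 - 34.81 - 8.41) / 34.22
cos(theta2) = -0.066043
theta2 = 93.7868 degrees


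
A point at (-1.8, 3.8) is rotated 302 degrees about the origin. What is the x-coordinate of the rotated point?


x' = x*cos(theta) - y*sin(theta)
cos(302 deg) = 0.5299, sin(302 deg) = -0.848
x' = -1.8 * 0.5299 - 3.8 * -0.848
= -0.9539 - -3.2226
= 2.2687


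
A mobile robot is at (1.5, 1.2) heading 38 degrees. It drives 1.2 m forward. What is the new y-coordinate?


y_new = y0 + d*sin(theta)
= 1.2 + 1.2*sin(38)
= 1.2 + 0.7388
= 1.9388


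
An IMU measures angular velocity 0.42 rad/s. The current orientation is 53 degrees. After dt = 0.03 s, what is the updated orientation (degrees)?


delta_theta = w * dt = 0.42 * 0.03 = 0.0126 rad
= 0.7219 deg
theta_new = 53 + 0.7219 = 53.7219 deg


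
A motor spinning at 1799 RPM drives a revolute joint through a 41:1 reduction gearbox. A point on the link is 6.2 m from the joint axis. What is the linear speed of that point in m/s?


omega_motor = 1799 * 2*pi/60 = 188.3908 rad/s
omega_joint = omega_motor / 41 = 4.5949 rad/s
v = omega_joint * r = 4.5949 * 6.2
= 28.4884 m/s


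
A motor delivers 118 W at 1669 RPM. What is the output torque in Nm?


omega = 1669 * 2*pi/60 = 174.7773 rad/s
tau = P / omega = 118 / 174.7773
= 0.6751 Nm


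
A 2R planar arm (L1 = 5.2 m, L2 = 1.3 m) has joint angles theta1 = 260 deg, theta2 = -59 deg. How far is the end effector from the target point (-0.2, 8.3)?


End effector via forward kinematics:
x = L1*cos(t1) + L2*cos(t1+t2) = -2.1166
y = L1*sin(t1) + L2*sin(t1+t2) = -5.5869
Distance to target:
d = sqrt((-0.2 - -2.1166)^2 + (8.3 - -5.5869)^2)
= sqrt(3.6735 + 192.8454)
= 14.0185 m


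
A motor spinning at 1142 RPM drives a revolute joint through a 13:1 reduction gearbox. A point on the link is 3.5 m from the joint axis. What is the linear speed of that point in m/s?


omega_motor = 1142 * 2*pi/60 = 119.59 rad/s
omega_joint = omega_motor / 13 = 9.1992 rad/s
v = omega_joint * r = 9.1992 * 3.5
= 32.1973 m/s


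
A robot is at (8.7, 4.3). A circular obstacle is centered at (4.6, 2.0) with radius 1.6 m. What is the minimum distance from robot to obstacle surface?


center_dist = sqrt((8.7-4.6)^2 + (4.3-2.0)^2)
= sqrt(16.81 + 5.29)
= 4.7011
min_dist = center_dist - radius = 4.7011 - 1.6 = 3.1011 m


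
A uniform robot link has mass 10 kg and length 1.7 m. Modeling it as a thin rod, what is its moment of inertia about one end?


I = (1/3) * m * L^2
= (1/3) * 10 * 1.7^2
= 0.333333 * 10 * 2.89
= 9.6333 kg*m^2


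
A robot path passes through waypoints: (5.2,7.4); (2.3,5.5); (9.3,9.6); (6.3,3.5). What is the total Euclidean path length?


Segment lengths:
  seg1 = sqrt((-2.9)^2 + (-1.9)^2) = 3.467
  seg2 = sqrt((7.0)^2 + (4.1)^2) = 8.1123
  seg3 = sqrt((-3.0)^2 + (-6.1)^2) = 6.7978
Total = 18.3771


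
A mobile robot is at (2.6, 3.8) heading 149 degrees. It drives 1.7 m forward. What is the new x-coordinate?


x_new = x0 + d*cos(theta)
= 2.6 + 1.7*cos(149)
= 2.6 + -1.4572
= 1.1428


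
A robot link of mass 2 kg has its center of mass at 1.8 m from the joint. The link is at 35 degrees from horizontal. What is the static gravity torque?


tau = m*g*L*cos(angle)
= 2 * 9.81 * 1.8 * cos(35 deg)
= 2 * 9.81 * 1.8 * 0.8192
= 28.9292 Nm


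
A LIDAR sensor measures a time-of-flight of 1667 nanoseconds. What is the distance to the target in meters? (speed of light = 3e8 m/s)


tof = 1667 ns = 1.667e-06 s
dist = c * tof / 2
= 3e8 * 1.667e-06 / 2
= 250.05 m


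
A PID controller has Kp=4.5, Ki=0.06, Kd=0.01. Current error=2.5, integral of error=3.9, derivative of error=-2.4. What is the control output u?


u = Kp*e + Ki*int(e) + Kd*de/dt
= 4.5*2.5 + 0.06*3.9 + 0.01*(-2.4)
= 11.25 + 0.234 + -0.024
= 11.46


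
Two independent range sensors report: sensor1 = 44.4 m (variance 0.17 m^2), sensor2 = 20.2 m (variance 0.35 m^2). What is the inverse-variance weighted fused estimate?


w1 = (1/var1) / (1/var1 + 1/var2)
   = 5.8824 / (5.8824 + 2.8571) = 0.6731
w2 = 1 - w1 = 0.3269
fused = w1*s1 + w2*s2 = 29.8846 + 6.6038
= 36.4885 m


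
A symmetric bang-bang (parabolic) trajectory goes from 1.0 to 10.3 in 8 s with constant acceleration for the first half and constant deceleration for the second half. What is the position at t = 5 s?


Symmetric rest-to-rest: each phase covers (pf-p0)/2 in time T/2. 0.5*a*(T/2)^2 = (pf-p0)/2 => a = 4*(pf-p0)/T^2
a = 4*(10.3-1.0)/8^2 = 0.5813
t = 5 is in the deceleration phase (t > T/2).
p = pf - 0.5*a*(T-t)^2 = 10.3 - 0.5*0.5813*3^2
= 7.6844


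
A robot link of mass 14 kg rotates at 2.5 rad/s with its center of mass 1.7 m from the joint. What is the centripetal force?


F = m * omega^2 * r
= 14 * 2.5^2 * 1.7
= 14 * 6.25 * 1.7
= 148.75 N


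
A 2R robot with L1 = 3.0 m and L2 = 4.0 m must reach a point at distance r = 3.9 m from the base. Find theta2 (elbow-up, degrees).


cos(theta2) = (r^2 - L1^2 - L2^2) / (2*L1*L2)
cos(theta2) = (15.21 - 9.0 - 16.0) / 24.0
cos(theta2) = -0.407917
theta2 = 114.074 degrees


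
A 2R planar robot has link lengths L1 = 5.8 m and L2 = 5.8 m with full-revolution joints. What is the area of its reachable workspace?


r_max = L1 + L2 = 11.6 m
r_min = |L1 - L2| = 0.0 m
Area = pi*(r_max^2 - r_min^2)
= pi*(134.56 - 0.0)
= pi * 134.56
= 422.7327 m^2


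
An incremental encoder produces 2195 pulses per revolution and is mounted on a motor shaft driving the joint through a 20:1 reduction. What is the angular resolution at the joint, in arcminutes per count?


counts per rev = 2195
effective counts at joint = 2195 * 20 = 43900
resolution = 360*60 / 43900
= 0.492 arcmin/count


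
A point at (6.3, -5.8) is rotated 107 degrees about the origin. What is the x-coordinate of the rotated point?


x' = x*cos(theta) - y*sin(theta)
cos(107 deg) = -0.2924, sin(107 deg) = 0.9563
x' = 6.3 * -0.2924 - -5.8 * 0.9563
= -1.8419 - -5.5466
= 3.7046


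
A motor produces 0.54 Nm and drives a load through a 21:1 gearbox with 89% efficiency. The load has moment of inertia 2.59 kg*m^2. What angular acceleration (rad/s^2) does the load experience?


tau_out = tau_motor * N * eta
= 0.54 * 21 * 0.89 = 10.0926 Nm
alpha = tau_out / I = 10.0926 / 2.59
= 3.8968 rad/s^2


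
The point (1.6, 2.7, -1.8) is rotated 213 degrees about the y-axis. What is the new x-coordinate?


Rotation about y-axis: x' = x*cos(theta) + z*sin(theta)
= 1.6 * -0.8387 + -1.8 * -0.5446
= -0.3615


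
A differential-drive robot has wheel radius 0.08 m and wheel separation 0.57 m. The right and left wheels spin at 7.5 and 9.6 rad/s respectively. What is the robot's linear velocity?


vR = r*wR = 0.08*7.5 = 0.6 m/s
vL = r*wL = 0.08*9.6 = 0.768 m/s
v = (vR+vL)/2 = 0.684 m/s
omega = (vR-vL)/L = -0.2947 rad/s
linear velocity = 0.684 m/s


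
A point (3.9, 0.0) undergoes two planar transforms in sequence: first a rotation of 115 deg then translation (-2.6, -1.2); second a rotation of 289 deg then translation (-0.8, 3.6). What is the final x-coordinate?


After transform 1:
x1 = cos(115)*3.9 - sin(115)*0.0 + -2.6 = -4.2482
y1 = sin(115)*3.9 + cos(115)*0.0 + -1.2 = 2.3346
After transform 2:
x2 = cos(289)*-4.2482 - sin(289)*2.3346 + -0.8
= 0.0243


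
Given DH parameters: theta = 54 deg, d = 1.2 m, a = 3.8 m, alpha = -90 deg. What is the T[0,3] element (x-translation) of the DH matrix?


T[0,3] = a * cos(theta)
= 3.8 * cos(54 deg)
= 3.8 * 0.5878
= 2.2336


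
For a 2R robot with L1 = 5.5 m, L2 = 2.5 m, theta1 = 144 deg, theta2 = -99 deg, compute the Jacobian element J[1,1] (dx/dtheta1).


J[1,1] = -L1*sin(t1) - L2*sin(t1+t2)
= -5.5*sin(144) - 2.5*sin(45)
= -5.0006


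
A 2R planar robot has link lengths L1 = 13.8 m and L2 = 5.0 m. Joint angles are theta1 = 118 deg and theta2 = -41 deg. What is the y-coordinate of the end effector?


Convert angles to radians: theta1 = 2.0595, theta2 = -0.7156
y = L1*sin(theta1) + L2*sin(theta1+theta2)
y = 12.1847 + 4.8719
y = 17.0565


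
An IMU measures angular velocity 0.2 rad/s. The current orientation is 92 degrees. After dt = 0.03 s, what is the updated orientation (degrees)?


delta_theta = w * dt = 0.2 * 0.03 = 0.006 rad
= 0.3438 deg
theta_new = 92 + 0.3438 = 92.3438 deg


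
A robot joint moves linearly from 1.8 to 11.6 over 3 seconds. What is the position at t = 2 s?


s = t/T = 2/3 = 0.6667
p(t) = p0 + (pf-p0)*s
= 1.8 + (11.6 - 1.8) * 0.6667
= 8.3333


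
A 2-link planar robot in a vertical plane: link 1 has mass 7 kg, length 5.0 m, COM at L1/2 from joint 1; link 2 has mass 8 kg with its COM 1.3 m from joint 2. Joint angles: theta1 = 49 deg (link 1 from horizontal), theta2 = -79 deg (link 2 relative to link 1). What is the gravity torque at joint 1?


Horizontal distance from joint 1 to link-1 COM:
  x_c1 = (L1/2)*cos(t1) = 2.5 * 0.6561 = 1.6401 m
Horizontal distance from joint 1 to link-2 COM:
  x_c2 = L1*cos(t1) + Lc2*cos(t1+t2)
       = 5.0*0.6561 + 1.3*0.866 = 4.4061 m
tau1 = m1*g*x_c1 + m2*g*x_c2
     = 7*9.81*1.6401 + 8*9.81*4.4061
     = 112.6289 + 345.7929
     = 458.4219 Nm


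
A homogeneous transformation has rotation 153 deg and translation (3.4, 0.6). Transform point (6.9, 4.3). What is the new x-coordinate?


x' = cos(theta)*px - sin(theta)*py + tx
= -0.891*6.9 - 0.454*4.3 + 3.4
= -4.7001


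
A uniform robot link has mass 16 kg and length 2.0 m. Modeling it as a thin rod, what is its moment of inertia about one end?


I = (1/3) * m * L^2
= (1/3) * 16 * 2.0^2
= 0.333333 * 16 * 4.0
= 21.3333 kg*m^2


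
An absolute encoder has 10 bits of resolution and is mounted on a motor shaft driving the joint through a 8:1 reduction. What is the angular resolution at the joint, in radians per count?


counts = 2^10 = 1024
effective counts at joint = 1024 * 8 = 8192
resolution = 2*pi / 8192
= 7.6699e-04 rad/count


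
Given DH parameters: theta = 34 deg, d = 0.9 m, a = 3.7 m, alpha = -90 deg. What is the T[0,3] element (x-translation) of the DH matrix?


T[0,3] = a * cos(theta)
= 3.7 * cos(34 deg)
= 3.7 * 0.829
= 3.0674


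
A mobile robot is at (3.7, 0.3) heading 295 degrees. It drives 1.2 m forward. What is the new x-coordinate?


x_new = x0 + d*cos(theta)
= 3.7 + 1.2*cos(295)
= 3.7 + 0.5071
= 4.2071


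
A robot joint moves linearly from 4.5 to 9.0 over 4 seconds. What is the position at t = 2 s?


s = t/T = 2/4 = 0.5
p(t) = p0 + (pf-p0)*s
= 4.5 + (9.0 - 4.5) * 0.5
= 6.75


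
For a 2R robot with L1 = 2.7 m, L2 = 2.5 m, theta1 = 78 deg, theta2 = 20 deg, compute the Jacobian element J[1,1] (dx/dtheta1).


J[1,1] = -L1*sin(t1) - L2*sin(t1+t2)
= -2.7*sin(78) - 2.5*sin(98)
= -5.1167


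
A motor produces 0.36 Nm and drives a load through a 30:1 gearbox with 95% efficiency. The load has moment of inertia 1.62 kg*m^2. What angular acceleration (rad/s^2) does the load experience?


tau_out = tau_motor * N * eta
= 0.36 * 30 * 0.95 = 10.26 Nm
alpha = tau_out / I = 10.26 / 1.62
= 6.3333 rad/s^2


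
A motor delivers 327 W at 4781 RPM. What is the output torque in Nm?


omega = 4781 * 2*pi/60 = 500.6651 rad/s
tau = P / omega = 327 / 500.6651
= 0.6531 Nm


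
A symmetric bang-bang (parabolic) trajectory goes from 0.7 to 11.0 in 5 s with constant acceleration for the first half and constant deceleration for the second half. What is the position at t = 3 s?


Symmetric rest-to-rest: each phase covers (pf-p0)/2 in time T/2. 0.5*a*(T/2)^2 = (pf-p0)/2 => a = 4*(pf-p0)/T^2
a = 4*(11.0-0.7)/5^2 = 1.648
t = 3 is in the deceleration phase (t > T/2).
p = pf - 0.5*a*(T-t)^2 = 11.0 - 0.5*1.648*2^2
= 7.704


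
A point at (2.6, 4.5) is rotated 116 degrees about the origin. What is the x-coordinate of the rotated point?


x' = x*cos(theta) - y*sin(theta)
cos(116 deg) = -0.4384, sin(116 deg) = 0.8988
x' = 2.6 * -0.4384 - 4.5 * 0.8988
= -1.1398 - 4.0446
= -5.1843


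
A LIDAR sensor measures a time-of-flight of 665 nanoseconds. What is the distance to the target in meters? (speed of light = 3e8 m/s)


tof = 665 ns = 6.65e-07 s
dist = c * tof / 2
= 3e8 * 6.65e-07 / 2
= 99.75 m


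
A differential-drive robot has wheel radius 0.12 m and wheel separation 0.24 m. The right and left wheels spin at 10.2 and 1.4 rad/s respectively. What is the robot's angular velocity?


vR = r*wR = 0.12*10.2 = 1.224 m/s
vL = r*wL = 0.12*1.4 = 0.168 m/s
v = (vR+vL)/2 = 0.696 m/s
omega = (vR-vL)/L = 4.4 rad/s
angular velocity = 4.4 rad/s


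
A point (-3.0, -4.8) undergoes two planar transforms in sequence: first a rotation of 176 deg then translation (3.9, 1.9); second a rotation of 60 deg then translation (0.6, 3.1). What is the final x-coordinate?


After transform 1:
x1 = cos(176)*-3.0 - sin(176)*-4.8 + 3.9 = 7.2275
y1 = sin(176)*-3.0 + cos(176)*-4.8 + 1.9 = 6.479
After transform 2:
x2 = cos(60)*7.2275 - sin(60)*6.479 + 0.6
= -1.3972


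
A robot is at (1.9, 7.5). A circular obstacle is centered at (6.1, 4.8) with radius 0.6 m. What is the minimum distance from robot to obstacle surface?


center_dist = sqrt((1.9-6.1)^2 + (7.5-4.8)^2)
= sqrt(17.64 + 7.29)
= 4.993
min_dist = center_dist - radius = 4.993 - 0.6 = 4.393 m


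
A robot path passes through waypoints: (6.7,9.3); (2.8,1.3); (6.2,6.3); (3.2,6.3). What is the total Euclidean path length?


Segment lengths:
  seg1 = sqrt((-3.9)^2 + (-8.0)^2) = 8.9
  seg2 = sqrt((3.4)^2 + (5.0)^2) = 6.0465
  seg3 = sqrt((-3.0)^2 + (0.0)^2) = 3.0
Total = 17.9465


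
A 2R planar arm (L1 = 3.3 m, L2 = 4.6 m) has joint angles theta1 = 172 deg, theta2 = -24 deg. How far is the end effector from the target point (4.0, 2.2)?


End effector via forward kinematics:
x = L1*cos(t1) + L2*cos(t1+t2) = -7.1689
y = L1*sin(t1) + L2*sin(t1+t2) = 2.8969
Distance to target:
d = sqrt((4.0 - -7.1689)^2 + (2.2 - 2.8969)^2)
= sqrt(124.7445 + 0.4857)
= 11.1906 m


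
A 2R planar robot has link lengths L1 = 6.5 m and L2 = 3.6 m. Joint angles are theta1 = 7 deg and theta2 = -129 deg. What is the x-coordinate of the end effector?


Convert angles to radians: theta1 = 0.1222, theta2 = -2.2515
x = L1*cos(theta1) + L2*cos(theta1+theta2)
x = 6.4515 + -1.9077
x = 4.5438


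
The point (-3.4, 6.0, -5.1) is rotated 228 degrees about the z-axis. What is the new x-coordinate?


Rotation about z-axis: x' = x*cos(theta) - y*sin(theta)
= -3.4 * -0.6691 - 6.0 * -0.7431
= 6.7339


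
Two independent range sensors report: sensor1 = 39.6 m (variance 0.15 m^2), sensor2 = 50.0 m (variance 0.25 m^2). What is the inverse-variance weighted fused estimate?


w1 = (1/var1) / (1/var1 + 1/var2)
   = 6.6667 / (6.6667 + 4.0) = 0.625
w2 = 1 - w1 = 0.375
fused = w1*s1 + w2*s2 = 24.75 + 18.75
= 43.5 m


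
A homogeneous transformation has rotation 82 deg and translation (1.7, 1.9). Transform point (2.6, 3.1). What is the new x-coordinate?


x' = cos(theta)*px - sin(theta)*py + tx
= 0.1392*2.6 - 0.9903*3.1 + 1.7
= -1.008


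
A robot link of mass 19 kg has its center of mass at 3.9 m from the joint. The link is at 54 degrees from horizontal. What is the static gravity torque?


tau = m*g*L*cos(angle)
= 19 * 9.81 * 3.9 * cos(54 deg)
= 19 * 9.81 * 3.9 * 0.5878
= 427.2734 Nm


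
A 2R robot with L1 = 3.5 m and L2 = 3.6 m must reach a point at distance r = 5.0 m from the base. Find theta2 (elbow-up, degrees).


cos(theta2) = (r^2 - L1^2 - L2^2) / (2*L1*L2)
cos(theta2) = (25.0 - 12.25 - 12.96) / 25.2
cos(theta2) = -0.008333
theta2 = 90.4775 degrees


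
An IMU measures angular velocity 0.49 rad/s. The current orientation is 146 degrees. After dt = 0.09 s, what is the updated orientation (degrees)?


delta_theta = w * dt = 0.49 * 0.09 = 0.0441 rad
= 2.5267 deg
theta_new = 146 + 2.5267 = 148.5267 deg


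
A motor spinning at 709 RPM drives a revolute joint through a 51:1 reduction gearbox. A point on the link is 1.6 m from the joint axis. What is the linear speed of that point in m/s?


omega_motor = 709 * 2*pi/60 = 74.2463 rad/s
omega_joint = omega_motor / 51 = 1.4558 rad/s
v = omega_joint * r = 1.4558 * 1.6
= 2.3293 m/s


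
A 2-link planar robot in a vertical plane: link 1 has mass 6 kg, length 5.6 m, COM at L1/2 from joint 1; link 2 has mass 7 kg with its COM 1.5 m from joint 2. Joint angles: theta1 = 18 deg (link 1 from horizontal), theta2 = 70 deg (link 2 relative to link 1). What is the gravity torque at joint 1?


Horizontal distance from joint 1 to link-1 COM:
  x_c1 = (L1/2)*cos(t1) = 2.8 * 0.9511 = 2.663 m
Horizontal distance from joint 1 to link-2 COM:
  x_c2 = L1*cos(t1) + Lc2*cos(t1+t2)
       = 5.6*0.9511 + 1.5*0.0349 = 5.3783 m
tau1 = m1*g*x_c1 + m2*g*x_c2
     = 6*9.81*2.663 + 7*9.81*5.3783
     = 156.7417 + 369.3255
     = 526.0672 Nm


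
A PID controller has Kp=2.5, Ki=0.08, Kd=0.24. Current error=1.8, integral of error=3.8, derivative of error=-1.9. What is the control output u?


u = Kp*e + Ki*int(e) + Kd*de/dt
= 2.5*1.8 + 0.08*3.8 + 0.24*(-1.9)
= 4.5 + 0.304 + -0.456
= 4.348


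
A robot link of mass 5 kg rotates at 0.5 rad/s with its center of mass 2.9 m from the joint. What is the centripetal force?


F = m * omega^2 * r
= 5 * 0.5^2 * 2.9
= 5 * 0.25 * 2.9
= 3.625 N


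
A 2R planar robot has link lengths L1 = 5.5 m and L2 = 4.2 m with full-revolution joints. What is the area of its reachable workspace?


r_max = L1 + L2 = 9.7 m
r_min = |L1 - L2| = 1.3 m
Area = pi*(r_max^2 - r_min^2)
= pi*(94.09 - 1.69)
= pi * 92.4
= 290.2832 m^2


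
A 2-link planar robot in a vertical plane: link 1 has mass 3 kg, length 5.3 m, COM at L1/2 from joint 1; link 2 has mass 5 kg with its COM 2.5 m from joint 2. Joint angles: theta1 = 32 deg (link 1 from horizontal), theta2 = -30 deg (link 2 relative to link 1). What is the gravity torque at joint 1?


Horizontal distance from joint 1 to link-1 COM:
  x_c1 = (L1/2)*cos(t1) = 2.65 * 0.848 = 2.2473 m
Horizontal distance from joint 1 to link-2 COM:
  x_c2 = L1*cos(t1) + Lc2*cos(t1+t2)
       = 5.3*0.848 + 2.5*0.9994 = 6.9931 m
tau1 = m1*g*x_c1 + m2*g*x_c2
     = 3*9.81*2.2473 + 5*9.81*6.9931
     = 66.1388 + 343.0131
     = 409.152 Nm


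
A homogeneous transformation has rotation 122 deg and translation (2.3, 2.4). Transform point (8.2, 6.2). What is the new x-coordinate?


x' = cos(theta)*px - sin(theta)*py + tx
= -0.5299*8.2 - 0.848*6.2 + 2.3
= -7.3032


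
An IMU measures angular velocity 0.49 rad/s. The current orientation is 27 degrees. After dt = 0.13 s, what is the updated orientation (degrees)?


delta_theta = w * dt = 0.49 * 0.13 = 0.0637 rad
= 3.6497 deg
theta_new = 27 + 3.6497 = 30.6497 deg


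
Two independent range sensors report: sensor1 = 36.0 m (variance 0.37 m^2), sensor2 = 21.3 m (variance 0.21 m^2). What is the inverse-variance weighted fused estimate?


w1 = (1/var1) / (1/var1 + 1/var2)
   = 2.7027 / (2.7027 + 4.7619) = 0.3621
w2 = 1 - w1 = 0.6379
fused = w1*s1 + w2*s2 = 13.0345 + 13.5879
= 26.6224 m


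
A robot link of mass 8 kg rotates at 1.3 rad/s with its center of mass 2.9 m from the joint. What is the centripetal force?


F = m * omega^2 * r
= 8 * 1.3^2 * 2.9
= 8 * 1.69 * 2.9
= 39.208 N


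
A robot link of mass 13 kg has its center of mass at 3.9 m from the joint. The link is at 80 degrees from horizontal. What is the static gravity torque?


tau = m*g*L*cos(angle)
= 13 * 9.81 * 3.9 * cos(80 deg)
= 13 * 9.81 * 3.9 * 0.1736
= 86.3669 Nm


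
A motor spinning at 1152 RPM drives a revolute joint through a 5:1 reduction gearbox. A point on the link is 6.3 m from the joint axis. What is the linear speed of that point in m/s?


omega_motor = 1152 * 2*pi/60 = 120.6372 rad/s
omega_joint = omega_motor / 5 = 24.1274 rad/s
v = omega_joint * r = 24.1274 * 6.3
= 152.0028 m/s


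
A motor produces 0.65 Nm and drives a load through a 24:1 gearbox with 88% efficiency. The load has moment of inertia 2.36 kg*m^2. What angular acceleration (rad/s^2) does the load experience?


tau_out = tau_motor * N * eta
= 0.65 * 24 * 0.88 = 13.728 Nm
alpha = tau_out / I = 13.728 / 2.36
= 5.8169 rad/s^2


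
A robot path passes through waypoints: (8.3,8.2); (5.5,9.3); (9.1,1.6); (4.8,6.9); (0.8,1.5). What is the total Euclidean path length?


Segment lengths:
  seg1 = sqrt((-2.8)^2 + (1.1)^2) = 3.0083
  seg2 = sqrt((3.6)^2 + (-7.7)^2) = 8.5
  seg3 = sqrt((-4.3)^2 + (5.3)^2) = 6.825
  seg4 = sqrt((-4.0)^2 + (-5.4)^2) = 6.7201
Total = 25.0534


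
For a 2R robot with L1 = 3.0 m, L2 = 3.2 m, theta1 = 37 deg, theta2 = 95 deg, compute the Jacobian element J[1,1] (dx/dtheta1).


J[1,1] = -L1*sin(t1) - L2*sin(t1+t2)
= -3.0*sin(37) - 3.2*sin(132)
= -4.1835


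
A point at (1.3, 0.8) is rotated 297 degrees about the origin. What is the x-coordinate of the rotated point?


x' = x*cos(theta) - y*sin(theta)
cos(297 deg) = 0.454, sin(297 deg) = -0.891
x' = 1.3 * 0.454 - 0.8 * -0.891
= 0.5902 - -0.7128
= 1.303


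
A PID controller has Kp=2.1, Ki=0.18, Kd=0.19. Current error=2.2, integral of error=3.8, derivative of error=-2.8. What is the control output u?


u = Kp*e + Ki*int(e) + Kd*de/dt
= 2.1*2.2 + 0.18*3.8 + 0.19*(-2.8)
= 4.62 + 0.684 + -0.532
= 4.772


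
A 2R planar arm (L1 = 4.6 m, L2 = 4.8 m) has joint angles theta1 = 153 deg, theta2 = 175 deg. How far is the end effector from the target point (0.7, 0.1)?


End effector via forward kinematics:
x = L1*cos(t1) + L2*cos(t1+t2) = -0.028
y = L1*sin(t1) + L2*sin(t1+t2) = -0.4553
Distance to target:
d = sqrt((0.7 - -0.028)^2 + (0.1 - -0.4553)^2)
= sqrt(0.53 + 0.3083)
= 0.9156 m


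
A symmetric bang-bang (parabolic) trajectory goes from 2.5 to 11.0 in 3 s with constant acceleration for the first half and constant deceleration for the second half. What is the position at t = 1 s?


Symmetric rest-to-rest: each phase covers (pf-p0)/2 in time T/2. 0.5*a*(T/2)^2 = (pf-p0)/2 => a = 4*(pf-p0)/T^2
a = 4*(11.0-2.5)/3^2 = 3.7778
t = 1 is in the acceleration phase (t <= T/2).
p = p0 + 0.5*a*t^2 = 2.5 + 0.5*3.7778*1^2
= 4.3889


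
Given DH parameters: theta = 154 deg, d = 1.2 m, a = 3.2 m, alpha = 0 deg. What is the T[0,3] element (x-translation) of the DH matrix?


T[0,3] = a * cos(theta)
= 3.2 * cos(154 deg)
= 3.2 * -0.8988
= -2.8761


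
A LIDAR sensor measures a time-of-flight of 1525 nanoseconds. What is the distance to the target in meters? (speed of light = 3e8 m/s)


tof = 1525 ns = 1.525e-06 s
dist = c * tof / 2
= 3e8 * 1.525e-06 / 2
= 228.75 m


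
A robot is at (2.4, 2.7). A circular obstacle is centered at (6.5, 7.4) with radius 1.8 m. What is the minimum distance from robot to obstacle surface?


center_dist = sqrt((2.4-6.5)^2 + (2.7-7.4)^2)
= sqrt(16.81 + 22.09)
= 6.237
min_dist = center_dist - radius = 6.237 - 1.8 = 4.437 m


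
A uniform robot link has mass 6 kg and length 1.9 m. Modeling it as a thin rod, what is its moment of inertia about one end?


I = (1/3) * m * L^2
= (1/3) * 6 * 1.9^2
= 0.333333 * 6 * 3.61
= 7.22 kg*m^2


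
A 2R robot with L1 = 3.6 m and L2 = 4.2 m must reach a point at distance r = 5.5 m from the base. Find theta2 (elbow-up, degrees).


cos(theta2) = (r^2 - L1^2 - L2^2) / (2*L1*L2)
cos(theta2) = (30.25 - 12.96 - 17.64) / 30.24
cos(theta2) = -0.011574
theta2 = 90.6632 degrees


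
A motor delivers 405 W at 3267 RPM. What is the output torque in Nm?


omega = 3267 * 2*pi/60 = 342.1194 rad/s
tau = P / omega = 405 / 342.1194
= 1.1838 Nm


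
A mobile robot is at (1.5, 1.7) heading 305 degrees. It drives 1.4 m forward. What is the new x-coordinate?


x_new = x0 + d*cos(theta)
= 1.5 + 1.4*cos(305)
= 1.5 + 0.803
= 2.303


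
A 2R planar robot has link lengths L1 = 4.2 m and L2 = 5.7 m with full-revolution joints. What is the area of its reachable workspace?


r_max = L1 + L2 = 9.9 m
r_min = |L1 - L2| = 1.5 m
Area = pi*(r_max^2 - r_min^2)
= pi*(98.01 - 2.25)
= pi * 95.76
= 300.8389 m^2


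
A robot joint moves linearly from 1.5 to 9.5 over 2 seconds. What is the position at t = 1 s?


s = t/T = 1/2 = 0.5
p(t) = p0 + (pf-p0)*s
= 1.5 + (9.5 - 1.5) * 0.5
= 5.5


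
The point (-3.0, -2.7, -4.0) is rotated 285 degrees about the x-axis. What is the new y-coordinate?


Rotation about x-axis: y' = y*cos(theta) - z*sin(theta)
= -2.7 * 0.2588 - -4.0 * -0.9659
= -4.5625


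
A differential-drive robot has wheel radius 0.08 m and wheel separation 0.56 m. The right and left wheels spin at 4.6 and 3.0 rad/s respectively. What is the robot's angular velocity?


vR = r*wR = 0.08*4.6 = 0.368 m/s
vL = r*wL = 0.08*3.0 = 0.24 m/s
v = (vR+vL)/2 = 0.304 m/s
omega = (vR-vL)/L = 0.2286 rad/s
angular velocity = 0.2286 rad/s


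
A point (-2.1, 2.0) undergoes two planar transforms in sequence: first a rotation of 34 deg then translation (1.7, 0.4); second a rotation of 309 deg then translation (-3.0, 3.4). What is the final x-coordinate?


After transform 1:
x1 = cos(34)*-2.1 - sin(34)*2.0 + 1.7 = -1.1594
y1 = sin(34)*-2.1 + cos(34)*2.0 + 0.4 = 0.8838
After transform 2:
x2 = cos(309)*-1.1594 - sin(309)*0.8838 + -3.0
= -3.0428


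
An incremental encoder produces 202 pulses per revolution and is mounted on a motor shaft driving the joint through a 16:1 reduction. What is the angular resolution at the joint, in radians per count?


counts per rev = 202
effective counts at joint = 202 * 16 = 3232
resolution = 2*pi / 3232
= 0.0019 rad/count


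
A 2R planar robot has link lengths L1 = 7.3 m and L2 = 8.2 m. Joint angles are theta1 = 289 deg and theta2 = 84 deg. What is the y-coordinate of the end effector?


Convert angles to radians: theta1 = 5.044, theta2 = 1.4661
y = L1*sin(theta1) + L2*sin(theta1+theta2)
y = -6.9023 + 1.8446
y = -5.0577


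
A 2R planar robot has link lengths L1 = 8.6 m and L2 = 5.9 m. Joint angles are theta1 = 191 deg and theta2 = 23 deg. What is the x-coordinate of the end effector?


Convert angles to radians: theta1 = 3.3336, theta2 = 0.4014
x = L1*cos(theta1) + L2*cos(theta1+theta2)
x = -8.442 + -4.8913
x = -13.3333


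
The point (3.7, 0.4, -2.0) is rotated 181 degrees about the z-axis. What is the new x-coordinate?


Rotation about z-axis: x' = x*cos(theta) - y*sin(theta)
= 3.7 * -0.9998 - 0.4 * -0.0175
= -3.6925


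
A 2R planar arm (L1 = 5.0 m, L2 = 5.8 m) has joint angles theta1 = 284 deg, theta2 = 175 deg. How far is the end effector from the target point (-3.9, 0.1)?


End effector via forward kinematics:
x = L1*cos(t1) + L2*cos(t1+t2) = 0.3023
y = L1*sin(t1) + L2*sin(t1+t2) = 0.8771
Distance to target:
d = sqrt((-3.9 - 0.3023)^2 + (0.1 - 0.8771)^2)
= sqrt(17.6592 + 0.6039)
= 4.2735 m


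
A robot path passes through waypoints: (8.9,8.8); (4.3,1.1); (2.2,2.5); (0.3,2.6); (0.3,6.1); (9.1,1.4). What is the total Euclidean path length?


Segment lengths:
  seg1 = sqrt((-4.6)^2 + (-7.7)^2) = 8.9694
  seg2 = sqrt((-2.1)^2 + (1.4)^2) = 2.5239
  seg3 = sqrt((-1.9)^2 + (0.1)^2) = 1.9026
  seg4 = sqrt((0.0)^2 + (3.5)^2) = 3.5
  seg5 = sqrt((8.8)^2 + (-4.7)^2) = 9.9765
Total = 26.8724


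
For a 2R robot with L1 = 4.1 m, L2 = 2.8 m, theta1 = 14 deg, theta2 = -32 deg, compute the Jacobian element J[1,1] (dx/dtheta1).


J[1,1] = -L1*sin(t1) - L2*sin(t1+t2)
= -4.1*sin(14) - 2.8*sin(-18)
= -0.1266


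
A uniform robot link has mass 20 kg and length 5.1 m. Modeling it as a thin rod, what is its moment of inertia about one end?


I = (1/3) * m * L^2
= (1/3) * 20 * 5.1^2
= 0.333333 * 20 * 26.01
= 173.4 kg*m^2


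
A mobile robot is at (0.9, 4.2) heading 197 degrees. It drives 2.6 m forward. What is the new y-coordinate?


y_new = y0 + d*sin(theta)
= 4.2 + 2.6*sin(197)
= 4.2 + -0.7602
= 3.4398


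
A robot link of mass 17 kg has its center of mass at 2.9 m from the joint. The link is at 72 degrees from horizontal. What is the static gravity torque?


tau = m*g*L*cos(angle)
= 17 * 9.81 * 2.9 * cos(72 deg)
= 17 * 9.81 * 2.9 * 0.309
= 149.4508 Nm


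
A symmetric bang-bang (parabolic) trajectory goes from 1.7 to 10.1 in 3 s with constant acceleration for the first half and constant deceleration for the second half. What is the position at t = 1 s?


Symmetric rest-to-rest: each phase covers (pf-p0)/2 in time T/2. 0.5*a*(T/2)^2 = (pf-p0)/2 => a = 4*(pf-p0)/T^2
a = 4*(10.1-1.7)/3^2 = 3.7333
t = 1 is in the acceleration phase (t <= T/2).
p = p0 + 0.5*a*t^2 = 1.7 + 0.5*3.7333*1^2
= 3.5667


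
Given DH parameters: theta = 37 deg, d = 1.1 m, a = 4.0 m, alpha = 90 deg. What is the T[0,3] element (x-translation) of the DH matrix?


T[0,3] = a * cos(theta)
= 4.0 * cos(37 deg)
= 4.0 * 0.7986
= 3.1945


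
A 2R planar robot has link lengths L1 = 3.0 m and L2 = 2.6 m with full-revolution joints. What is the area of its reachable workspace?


r_max = L1 + L2 = 5.6 m
r_min = |L1 - L2| = 0.4 m
Area = pi*(r_max^2 - r_min^2)
= pi*(31.36 - 0.16)
= pi * 31.2
= 98.0177 m^2


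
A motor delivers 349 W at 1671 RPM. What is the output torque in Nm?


omega = 1671 * 2*pi/60 = 174.9867 rad/s
tau = P / omega = 349 / 174.9867
= 1.9944 Nm


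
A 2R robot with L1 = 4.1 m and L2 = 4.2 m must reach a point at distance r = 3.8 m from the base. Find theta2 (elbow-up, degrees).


cos(theta2) = (r^2 - L1^2 - L2^2) / (2*L1*L2)
cos(theta2) = (14.44 - 16.81 - 17.64) / 34.44
cos(theta2) = -0.58101
theta2 = 125.5216 degrees


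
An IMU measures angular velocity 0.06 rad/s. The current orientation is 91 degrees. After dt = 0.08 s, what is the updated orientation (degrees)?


delta_theta = w * dt = 0.06 * 0.08 = 0.0048 rad
= 0.275 deg
theta_new = 91 + 0.275 = 91.275 deg


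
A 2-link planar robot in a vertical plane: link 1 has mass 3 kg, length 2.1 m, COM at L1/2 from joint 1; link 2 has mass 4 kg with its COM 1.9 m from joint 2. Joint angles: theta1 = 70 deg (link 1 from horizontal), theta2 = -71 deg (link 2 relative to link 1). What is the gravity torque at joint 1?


Horizontal distance from joint 1 to link-1 COM:
  x_c1 = (L1/2)*cos(t1) = 1.05 * 0.342 = 0.3591 m
Horizontal distance from joint 1 to link-2 COM:
  x_c2 = L1*cos(t1) + Lc2*cos(t1+t2)
       = 2.1*0.342 + 1.9*0.9998 = 2.618 m
tau1 = m1*g*x_c1 + m2*g*x_c2
     = 3*9.81*0.3591 + 4*9.81*2.618
     = 10.5689 + 102.7285
     = 113.2974 Nm


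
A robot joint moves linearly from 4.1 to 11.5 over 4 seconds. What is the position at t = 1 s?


s = t/T = 1/4 = 0.25
p(t) = p0 + (pf-p0)*s
= 4.1 + (11.5 - 4.1) * 0.25
= 5.95


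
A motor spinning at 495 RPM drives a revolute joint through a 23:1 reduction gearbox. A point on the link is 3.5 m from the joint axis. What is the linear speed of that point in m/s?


omega_motor = 495 * 2*pi/60 = 51.8363 rad/s
omega_joint = omega_motor / 23 = 2.2538 rad/s
v = omega_joint * r = 2.2538 * 3.5
= 7.8881 m/s


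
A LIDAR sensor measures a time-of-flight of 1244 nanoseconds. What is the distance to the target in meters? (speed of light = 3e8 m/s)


tof = 1244 ns = 1.244e-06 s
dist = c * tof / 2
= 3e8 * 1.244e-06 / 2
= 186.6 m


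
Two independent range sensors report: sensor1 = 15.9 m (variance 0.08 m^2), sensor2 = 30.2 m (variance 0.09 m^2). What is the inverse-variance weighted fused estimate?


w1 = (1/var1) / (1/var1 + 1/var2)
   = 12.5 / (12.5 + 11.1111) = 0.5294
w2 = 1 - w1 = 0.4706
fused = w1*s1 + w2*s2 = 8.4176 + 14.2118
= 22.6294 m


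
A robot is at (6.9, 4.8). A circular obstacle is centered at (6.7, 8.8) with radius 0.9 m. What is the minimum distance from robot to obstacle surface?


center_dist = sqrt((6.9-6.7)^2 + (4.8-8.8)^2)
= sqrt(0.04 + 16.0)
= 4.005
min_dist = center_dist - radius = 4.005 - 0.9 = 3.105 m


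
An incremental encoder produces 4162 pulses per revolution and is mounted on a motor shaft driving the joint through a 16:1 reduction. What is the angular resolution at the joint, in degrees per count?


counts per rev = 4162
effective counts at joint = 4162 * 16 = 66592
resolution = 360 / 66592
= 0.0054 deg/count


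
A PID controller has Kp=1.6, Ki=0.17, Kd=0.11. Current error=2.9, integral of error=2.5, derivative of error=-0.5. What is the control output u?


u = Kp*e + Ki*int(e) + Kd*de/dt
= 1.6*2.9 + 0.17*2.5 + 0.11*(-0.5)
= 4.64 + 0.425 + -0.055
= 5.01


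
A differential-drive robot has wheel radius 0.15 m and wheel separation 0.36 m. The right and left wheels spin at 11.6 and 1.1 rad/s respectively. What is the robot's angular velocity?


vR = r*wR = 0.15*11.6 = 1.74 m/s
vL = r*wL = 0.15*1.1 = 0.165 m/s
v = (vR+vL)/2 = 0.9525 m/s
omega = (vR-vL)/L = 4.375 rad/s
angular velocity = 4.375 rad/s
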